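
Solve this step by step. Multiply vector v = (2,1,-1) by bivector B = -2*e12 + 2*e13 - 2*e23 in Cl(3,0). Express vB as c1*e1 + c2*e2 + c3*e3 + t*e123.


vB has grade-1 (vector) and grade-3 (trivector) parts: vB = (v _| B) + (v ^ B).
Vector part <vB>_1:
  e1: -v2*b12 - v3*b13 = -(1)*(-2) - (-1)*(2) = 4
  e2: v1*b12 - v3*b23 = (2)*(-2) - (-1)*(-2) = -6
  e3: v1*b13 + v2*b23 = (2)*(2) + (1)*(-2) = 2
Trivector part <vB>_3:
  e123: v1*b23 - v2*b13 + v3*b12 = (2)*(-2) - (1)*(2) + (-1)*(-2) = -4
vB = 4*e1 - 6*e2 + 2*e3 - 4*e123


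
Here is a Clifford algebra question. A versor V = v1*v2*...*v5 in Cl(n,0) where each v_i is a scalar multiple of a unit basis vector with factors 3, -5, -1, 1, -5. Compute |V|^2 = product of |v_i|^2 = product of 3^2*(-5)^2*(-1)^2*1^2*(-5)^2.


Each vector v_i has |v_i|^2 = s_i^2
Squared scales: 3^2 = 9, (-5)^2 = 25, (-1)^2 = 1, 1^2 = 1, (-5)^2 = 25
|V|^2 = 9 * 25 * 1 * 1 * 25
= 5625


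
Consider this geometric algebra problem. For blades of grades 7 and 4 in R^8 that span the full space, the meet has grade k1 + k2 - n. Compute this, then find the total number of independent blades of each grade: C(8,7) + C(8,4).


Meet grade = grade(A) + grade(B) - n
= 7 + 4 - 8 = 3
C(8,7) = 8
C(8,4) = 70
dim_A + dim_B = 8 + 70 = 78


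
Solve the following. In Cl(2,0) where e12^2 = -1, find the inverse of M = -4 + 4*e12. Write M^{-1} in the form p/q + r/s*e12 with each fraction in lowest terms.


M = -4 + 4*e12, where e12^2 = -1.
Since M commutes with its reverse ~M = a - b*e12, M * ~M = a^2 - b^2*e12^2 = a^2 + b^2.
So M^{-1} = ~M / (a^2 + b^2) = (a - b*e12)/(a^2 + b^2).
a^2 + b^2 = 16 + 16 = 32
Scalar part = -4/32 = -1/8
Bivector coeff = -4/32 = -1/8
M^{-1} = -1/8 - 1/8*e12


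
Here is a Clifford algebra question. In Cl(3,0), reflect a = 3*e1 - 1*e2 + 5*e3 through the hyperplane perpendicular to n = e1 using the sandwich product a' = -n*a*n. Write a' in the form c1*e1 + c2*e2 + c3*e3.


Reflection formula: a' = -n*a*n, with n = e1 (unit vector, n^2 = 1).
For reflection through hyperplane perp to e1:
The component along e1 flips sign, others stay.
a = (3, -1, 5)
a' = (-3, -1, 5)
a' = -3*e1 - 1*e2 + 5*e3


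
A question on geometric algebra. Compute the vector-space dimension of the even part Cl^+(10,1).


Even subalgebra dimension = 2^(n-1)
n = 10 + 1 = 11
2^(11 - 1) = 2^10 = 1024
Verification: sum of C(11,k) for even k = 1 + 55 + 330 + 462 + 165 + 11 = 1024
Result = 1024


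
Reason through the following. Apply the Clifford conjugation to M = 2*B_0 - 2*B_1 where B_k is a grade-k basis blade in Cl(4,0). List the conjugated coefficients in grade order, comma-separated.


Clifford conjugate sign for grade k: (-1)^(k(k+1)/2)
Grade 0: (-1)^(0*1/2) = (-1)^0 = 1, coeff 2 -> 2
Grade 1: (-1)^(1*2/2) = (-1)^1 = -1, coeff -2 -> 2
Conjugated coefficients: 2, 2


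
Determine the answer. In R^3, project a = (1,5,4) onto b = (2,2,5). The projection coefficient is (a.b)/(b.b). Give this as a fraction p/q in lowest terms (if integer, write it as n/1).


Projection coefficient = (a . b) / (b . b)
a . b = 1*2 + 5*2 + 4*5
= 2 + 10 + 20 = 32
b . b = 2^2 + 2^2 + 5^2
= 4 + 4 + 25 = 33
Coefficient = 32/33
In lowest terms: 32/33


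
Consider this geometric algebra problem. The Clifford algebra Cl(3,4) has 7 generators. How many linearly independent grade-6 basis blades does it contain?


Number of grade-k basis blades in Cl(p,q) with n = p + q is C(n, k).
n = 3 + 4 = 7
C(7, 6) = 7! / (6! * 1!)
= 5040 / (720 * 1)
= 7


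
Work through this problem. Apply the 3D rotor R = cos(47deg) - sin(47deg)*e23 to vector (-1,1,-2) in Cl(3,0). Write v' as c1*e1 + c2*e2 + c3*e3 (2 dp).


Rotor R = cos(47deg) - sin(47deg)*e23
Rotation angle theta = 2 * 47 = 94 degrees in the e23 plane (e2 -> e3).
The component perpendicular to the plane (e1) is invariant: v'_1 = v1 = -1.00
cos(94deg) = -0.0698, sin(94deg) = 0.9976
v'_2 = v2*cos(theta) - v3*sin(theta) = 1*(-0.0698) - (-2)*0.9976 = 1.93
v'_3 = v2*sin(theta) + v3*cos(theta) = 1*0.9976 + (-2)*(-0.0698) = 1.14
v' = -1.00*e1 + 1.93*e2 + 1.14*e3


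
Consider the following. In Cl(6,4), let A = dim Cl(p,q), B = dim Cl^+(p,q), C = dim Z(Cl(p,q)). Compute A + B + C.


n = 6 + 4 = 10
Total dim = 2^10 = 1024
Even subalgebra dim = 2^9 = 512
n is even, so center dim = 1
Sum = 1024 + 512 + 1 = 1537


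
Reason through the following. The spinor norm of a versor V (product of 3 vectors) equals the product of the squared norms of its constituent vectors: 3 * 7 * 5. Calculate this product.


Spinor norm N(V) = |v1|^2 * |v2|^2 * ... * |v3|^2
= 3 * 7 * 5
Running product: 3, 21, 105
N(V) = 105


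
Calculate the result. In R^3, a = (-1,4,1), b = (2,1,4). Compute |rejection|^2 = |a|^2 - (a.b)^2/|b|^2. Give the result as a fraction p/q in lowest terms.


|a|^2 = (-1)^2 + 4^2 + 1^2 = 18
|b|^2 = 2^2 + 1^2 + 4^2 = 21
a . b = (-1)*2 + 4*1 + 1*4 = 6
(a.b)^2 = 6^2 = 36
|rej|^2 = 18 - 36/21
= (378 - 36)/21
= 342/21
In lowest terms: 114/7


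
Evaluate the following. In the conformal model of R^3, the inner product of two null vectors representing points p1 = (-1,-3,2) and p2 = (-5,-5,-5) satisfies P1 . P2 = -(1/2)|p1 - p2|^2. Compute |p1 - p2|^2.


p1 - p2 = (4, 2, 7)
|p1 - p2|^2 = 4^2 + 2^2 + 7^2
= 16 + 4 + 49
= 69


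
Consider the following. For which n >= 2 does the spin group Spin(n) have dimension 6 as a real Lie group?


dim Spin(n) = dim so(n) = n(n-1)/2.
Solve n(n-1)/2 = 6, i.e. n^2 - n - 12 = 0.
Discriminant = 1 + 8*6 = 49
n = (1 + sqrt(49))/2 = (1 + 7)/2 = 4


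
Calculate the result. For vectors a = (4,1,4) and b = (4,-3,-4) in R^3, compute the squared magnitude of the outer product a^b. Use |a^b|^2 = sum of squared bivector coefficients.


a wedge b = (a1*b2 - a2*b1)*e12 + (a1*b3 - a3*b1)*e13 + (a2*b3 - a3*b2)*e23
e12 coeff: 4*(-3) - 1*4 = -12 - 4 = -16
e13 coeff: 4*(-4) - 4*4 = -16 - 16 = -32
e23 coeff: 1*(-4) - 4*(-3) = -4 - (-12) = 8
|a wedge b|^2 = (-16)^2 + (-32)^2 + 8^2
= 256 + 1024 + 64
= 1344


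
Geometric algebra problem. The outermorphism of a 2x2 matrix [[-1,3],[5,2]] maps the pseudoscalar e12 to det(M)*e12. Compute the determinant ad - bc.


The outermorphism of a linear map f sends e1^e2 to f(e1)^f(e2).
f(e1) = -1*e1 + 5*e2
f(e2) = 3*e1 + 2*e2
f(e1) ^ f(e2) = (-1*e1 + 5*e2) ^ (3*e1 + 2*e2)
= (-1)*2*e12 + 5*3*e21
= (-2 - 15)*e12
= -17*e12
Coefficient = -17


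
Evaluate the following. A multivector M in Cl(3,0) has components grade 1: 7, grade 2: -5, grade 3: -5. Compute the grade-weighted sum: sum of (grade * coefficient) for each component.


Grade-weighted sum = sum of grade_k * coefficient_k
1*7 = 7
2*(-5) = -10
3*(-5) = -15
Total = 7 + (-10) + (-15) = -18


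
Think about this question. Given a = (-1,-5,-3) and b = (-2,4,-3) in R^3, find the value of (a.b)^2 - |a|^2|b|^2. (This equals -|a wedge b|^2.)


a . b = (-1)*(-2) + (-5)*4 + (-3)*(-3)
= 2 + (-20) + 9 = -9
|a|^2 = (-1)^2 + (-5)^2 + (-3)^2 = 35
|b|^2 = (-2)^2 + 4^2 + (-3)^2 = 29
(a.b)^2 = (-9)^2 = 81
|a|^2 * |b|^2 = 35 * 29 = 1015
Result = 81 - 1015 = -934


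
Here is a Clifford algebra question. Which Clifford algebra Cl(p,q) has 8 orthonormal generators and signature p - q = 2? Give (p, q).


We need p + q = 8 and p - q = 2.
Adding: 2p = 8 + 2 = 10, so p = 5.
Then q = 8 - 5 = 3.
(p, q) = (5, 3)


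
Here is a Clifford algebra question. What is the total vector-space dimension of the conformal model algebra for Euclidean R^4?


The conformal model of R^4 uses Cl(5,1): the 4 Euclidean generators plus two extra orthogonal generators e+ (e+^2 = +1) and e- (e-^2 = -1), from which the null vectors e0, einf are built.
Number of generators m = 4 + 2 = 6.
dim Cl(p,q) = 2^m = 2^6 = 64


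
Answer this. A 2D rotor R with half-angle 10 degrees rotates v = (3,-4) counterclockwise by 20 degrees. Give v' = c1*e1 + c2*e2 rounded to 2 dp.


Rotor R = cos(10deg) - sin(10deg)*e12
Rotation angle theta = 2 * 10 = 20 degrees
v' = R*v*~R rotates v by theta.
cos(20deg) = 0.9397, sin(20deg) = 0.3420
v'_1 = 3*cos(20deg) - (-4)*sin(20deg)
= 3*0.9397 - (-4)*0.3420
= 4.19
v'_2 = 3*sin(20deg) + (-4)*cos(20deg)
= 3*0.3420 + (-4)*0.9397
= -2.73
v' = 4.19*e1 - 2.73*e2


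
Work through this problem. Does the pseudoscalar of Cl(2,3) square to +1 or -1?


The pseudoscalar I = e1...e_n (product of all n generators) of Cl(p,q) satisfies I^2 = (-1)^(q + n(n-1)/2).
p = 2, q = 3, n = p + q = 5
n(n-1)/2 = 5 * 4 / 2 = 10
Exponent = q + n(n-1)/2 = 3 + 10 = 13
I^2 = (-1)^13 = -1


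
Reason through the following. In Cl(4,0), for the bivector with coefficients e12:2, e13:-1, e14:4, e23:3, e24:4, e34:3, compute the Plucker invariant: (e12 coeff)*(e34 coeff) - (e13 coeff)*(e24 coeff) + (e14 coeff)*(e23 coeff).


Plucker relation: af - be + cd
a*f = 2*3 = 6
b*e = (-1)*4 = -4
c*d = 4*3 = 12
af - be + cd = 6 - (-4) + 12
= 22


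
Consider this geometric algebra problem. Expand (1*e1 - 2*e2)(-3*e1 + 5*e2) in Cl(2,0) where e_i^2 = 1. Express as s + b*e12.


Expand: (1*e1 - 2*e2)(-3*e1 + 5*e2)
= 1*(-3)*e1e1 + 1*5*e1e2 + (-2)*(-3)*e2e1 + (-2)*5*e2e2
Using e1^2 = e2^2 = 1, e2e1 = -e1e2:
Scalar part s = 1*(-3) + (-2)*5 = -3 + (-10) = -13
Bivector part b = 1*5 - (-2)*(-3) = 5 - 6 = -1
uv = -13 - 1*e12


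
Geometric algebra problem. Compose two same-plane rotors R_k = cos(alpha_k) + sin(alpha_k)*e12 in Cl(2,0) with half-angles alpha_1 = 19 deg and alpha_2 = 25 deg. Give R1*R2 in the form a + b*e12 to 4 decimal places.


Same-plane rotors commute and their half-angles add:
R1*R2 = cos(a1 + a2) + sin(a1 + a2)*e12.
a1 + a2 = 19 + 25 = 44 deg
cos(44 deg) = 0.7193
sin(44 deg) = 0.6947
R1*R2 = 0.7193 + 0.6947*e12


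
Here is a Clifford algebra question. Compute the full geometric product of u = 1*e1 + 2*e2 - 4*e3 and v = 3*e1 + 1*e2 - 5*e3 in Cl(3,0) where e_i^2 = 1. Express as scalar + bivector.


In Cl(3,0): e_i^2 = 1, e_ie_j = -e_je_i for i != j.
Scalar part = u . v = 1*3 + 2*1 + (-4)*(-5)
= 3 + 2 + 20 = 25
e12 coeff = 1*1 - 2*3 = 1 - 6 = -5
e13 coeff = 1*(-5) - (-4)*3 = -5 - (-12) = 7
e23 coeff = 2*(-5) - (-4)*1 = -10 - (-4) = -6
uv = 25 - 5*e12 + 7*e13 - 6*e23


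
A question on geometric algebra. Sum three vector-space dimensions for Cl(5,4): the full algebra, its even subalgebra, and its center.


n = 5 + 4 = 9
Total dim = 2^9 = 512
Even subalgebra dim = 2^8 = 256
n is odd, so center dim = 2
Sum = 512 + 256 + 2 = 770


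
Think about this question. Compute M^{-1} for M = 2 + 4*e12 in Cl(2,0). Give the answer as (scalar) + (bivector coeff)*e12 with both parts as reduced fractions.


M = 2 + 4*e12, where e12^2 = -1.
Since M commutes with its reverse ~M = a - b*e12, M * ~M = a^2 - b^2*e12^2 = a^2 + b^2.
So M^{-1} = ~M / (a^2 + b^2) = (a - b*e12)/(a^2 + b^2).
a^2 + b^2 = 4 + 16 = 20
Scalar part = 2/20 = 1/10
Bivector coeff = -4/20 = -1/5
M^{-1} = 1/10 - 1/5*e12


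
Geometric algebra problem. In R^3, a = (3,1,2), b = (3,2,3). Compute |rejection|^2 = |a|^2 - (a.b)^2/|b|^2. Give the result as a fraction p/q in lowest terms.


|a|^2 = 3^2 + 1^2 + 2^2 = 14
|b|^2 = 3^2 + 2^2 + 3^2 = 22
a . b = 3*3 + 1*2 + 2*3 = 17
(a.b)^2 = 17^2 = 289
|rej|^2 = 14 - 289/22
= (308 - 289)/22
= 19/22
In lowest terms: 19/22


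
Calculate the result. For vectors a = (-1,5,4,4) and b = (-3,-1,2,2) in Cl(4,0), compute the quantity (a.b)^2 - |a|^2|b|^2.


a . b = (-1)*(-3) + 5*(-1) + 4*2 + 4*2
= 3 + (-5) + 8 + 8 = 14
|a|^2 = (-1)^2 + 5^2 + 4^2 + 4^2 = 58
|b|^2 = (-3)^2 + (-1)^2 + 2^2 + 2^2 = 18
(a.b)^2 = 14^2 = 196
|a|^2 * |b|^2 = 58 * 18 = 1044
Result = 196 - 1044 = -848


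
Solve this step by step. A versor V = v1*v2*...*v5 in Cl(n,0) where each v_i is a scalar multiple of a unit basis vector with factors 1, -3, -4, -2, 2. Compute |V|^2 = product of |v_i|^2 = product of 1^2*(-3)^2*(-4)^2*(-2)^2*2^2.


Each vector v_i has |v_i|^2 = s_i^2
Squared scales: 1^2 = 1, (-3)^2 = 9, (-4)^2 = 16, (-2)^2 = 4, 2^2 = 4
|V|^2 = 1 * 9 * 16 * 4 * 4
= 2304


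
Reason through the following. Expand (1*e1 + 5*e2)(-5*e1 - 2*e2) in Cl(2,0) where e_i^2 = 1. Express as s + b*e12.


Expand: (1*e1 + 5*e2)(-5*e1 - 2*e2)
= 1*(-5)*e1e1 + 1*(-2)*e1e2 + 5*(-5)*e2e1 + 5*(-2)*e2e2
Using e1^2 = e2^2 = 1, e2e1 = -e1e2:
Scalar part s = 1*(-5) + 5*(-2) = -5 + (-10) = -15
Bivector part b = 1*(-2) - 5*(-5) = -2 - (-25) = 23
uv = -15 + 23*e12


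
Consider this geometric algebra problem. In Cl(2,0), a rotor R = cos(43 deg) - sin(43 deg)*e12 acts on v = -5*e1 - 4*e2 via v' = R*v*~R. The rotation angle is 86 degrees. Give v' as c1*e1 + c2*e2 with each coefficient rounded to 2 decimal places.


Rotor R = cos(43deg) - sin(43deg)*e12
Rotation angle theta = 2 * 43 = 86 degrees
v' = R*v*~R rotates v by theta.
cos(86deg) = 0.0698, sin(86deg) = 0.9976
v'_1 = -5*cos(86deg) - (-4)*sin(86deg)
= -5*0.0698 - (-4)*0.9976
= 3.64
v'_2 = -5*sin(86deg) + (-4)*cos(86deg)
= -5*0.9976 + (-4)*0.0698
= -5.27
v' = 3.64*e1 - 5.27*e2


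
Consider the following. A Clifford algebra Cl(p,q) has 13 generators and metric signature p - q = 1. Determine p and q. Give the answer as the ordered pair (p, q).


We need p + q = 13 and p - q = 1.
Adding: 2p = 13 + 1 = 14, so p = 7.
Then q = 13 - 7 = 6.
(p, q) = (7, 6)


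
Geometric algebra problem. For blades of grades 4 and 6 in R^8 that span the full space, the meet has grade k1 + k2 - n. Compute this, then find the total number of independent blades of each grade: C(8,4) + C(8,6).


Meet grade = grade(A) + grade(B) - n
= 4 + 6 - 8 = 2
C(8,4) = 70
C(8,6) = 28
dim_A + dim_B = 70 + 28 = 98


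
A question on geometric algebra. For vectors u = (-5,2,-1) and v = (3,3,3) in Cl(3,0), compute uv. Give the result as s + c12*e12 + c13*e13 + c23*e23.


In Cl(3,0): e_i^2 = 1, e_ie_j = -e_je_i for i != j.
Scalar part = u . v = (-5)*3 + 2*3 + (-1)*3
= -15 + 6 + (-3) = -12
e12 coeff = (-5)*3 - 2*3 = -15 - 6 = -21
e13 coeff = (-5)*3 - (-1)*3 = -15 - (-3) = -12
e23 coeff = 2*3 - (-1)*3 = 6 - (-3) = 9
uv = -12 - 21*e12 - 12*e13 + 9*e23


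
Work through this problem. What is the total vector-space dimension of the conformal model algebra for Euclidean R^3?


The conformal model of R^3 uses Cl(4,1): the 3 Euclidean generators plus two extra orthogonal generators e+ (e+^2 = +1) and e- (e-^2 = -1), from which the null vectors e0, einf are built.
Number of generators m = 3 + 2 = 5.
dim Cl(p,q) = 2^m = 2^5 = 32


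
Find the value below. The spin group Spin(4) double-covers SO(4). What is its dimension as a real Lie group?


Spin(n) double-covers SO(n); both have Lie algebra so(n) of dimension n(n-1)/2.
n = 4
n(n-1) = 4 * 3 = 12
dim Spin(4) = 12/2 = 6


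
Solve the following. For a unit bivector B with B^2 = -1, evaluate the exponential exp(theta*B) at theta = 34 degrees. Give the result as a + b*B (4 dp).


For a unit bivector B with B^2 = -1, the exponential series gives
e^(theta*B) = cos(theta) + sin(theta)*B (the GA analogue of Euler's formula).
theta = 34 degrees = 0.593412 rad
cos(34 deg) = 0.8290
sin(34 deg) = 0.5592
exp(theta*B) = 0.8290 + 0.5592*B


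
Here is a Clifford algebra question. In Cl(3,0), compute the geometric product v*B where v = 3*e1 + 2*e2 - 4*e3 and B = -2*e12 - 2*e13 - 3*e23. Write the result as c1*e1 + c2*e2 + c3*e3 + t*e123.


vB has grade-1 (vector) and grade-3 (trivector) parts: vB = (v _| B) + (v ^ B).
Vector part <vB>_1:
  e1: -v2*b12 - v3*b13 = -(2)*(-2) - (-4)*(-2) = -4
  e2: v1*b12 - v3*b23 = (3)*(-2) - (-4)*(-3) = -18
  e3: v1*b13 + v2*b23 = (3)*(-2) + (2)*(-3) = -12
Trivector part <vB>_3:
  e123: v1*b23 - v2*b13 + v3*b12 = (3)*(-3) - (2)*(-2) + (-4)*(-2) = 3
vB = -4*e1 - 18*e2 - 12*e3 + 3*e123


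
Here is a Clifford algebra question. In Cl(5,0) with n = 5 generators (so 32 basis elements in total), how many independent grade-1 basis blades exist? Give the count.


Number of grade-k basis blades in Cl(p,q) with n = p + q is C(n, k).
n = 5 + 0 = 5
C(5, 1) = 5! / (1! * 4!)
= 120 / (1 * 24)
= 5


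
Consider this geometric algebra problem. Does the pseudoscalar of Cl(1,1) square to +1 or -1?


The pseudoscalar I = e1...e_n (product of all n generators) of Cl(p,q) satisfies I^2 = (-1)^(q + n(n-1)/2).
p = 1, q = 1, n = p + q = 2
n(n-1)/2 = 2 * 1 / 2 = 1
Exponent = q + n(n-1)/2 = 1 + 1 = 2
I^2 = (-1)^2 = +1


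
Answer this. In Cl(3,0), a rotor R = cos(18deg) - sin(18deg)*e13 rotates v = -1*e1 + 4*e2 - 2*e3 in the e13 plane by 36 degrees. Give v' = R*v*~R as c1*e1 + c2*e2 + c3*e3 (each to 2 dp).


Rotor R = cos(18deg) - sin(18deg)*e13
Rotation angle theta = 2 * 18 = 36 degrees in the e13 plane (e1 -> e3).
The component perpendicular to the plane (e2) is invariant: v'_2 = v2 = 4.00
cos(36deg) = 0.8090, sin(36deg) = 0.5878
v'_1 = v1*cos(theta) - v3*sin(theta) = -1*0.8090 - (-2)*0.5878 = 0.37
v'_3 = v1*sin(theta) + v3*cos(theta) = -1*0.5878 + (-2)*0.8090 = -2.21
v' = 0.37*e1 + 4.00*e2 - 2.21*e3


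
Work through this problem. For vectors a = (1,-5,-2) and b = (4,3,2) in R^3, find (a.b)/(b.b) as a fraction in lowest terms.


Projection coefficient = (a . b) / (b . b)
a . b = 1*4 + (-5)*3 + (-2)*2
= 4 + (-15) + (-4) = -15
b . b = 4^2 + 3^2 + 2^2
= 16 + 9 + 4 = 29
Coefficient = -15/29
In lowest terms: -15/29


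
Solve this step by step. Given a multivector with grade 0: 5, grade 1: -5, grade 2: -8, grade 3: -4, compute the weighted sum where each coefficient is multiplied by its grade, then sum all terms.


Grade-weighted sum = sum of grade_k * coefficient_k
0*5 = 0
1*(-5) = -5
2*(-8) = -16
3*(-4) = -12
Total = 0 + (-5) + (-16) + (-12) = -33


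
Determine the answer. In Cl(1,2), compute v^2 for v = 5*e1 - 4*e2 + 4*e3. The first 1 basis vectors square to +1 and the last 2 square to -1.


v^2 = sum of c_i^2 * e_i^2
Positive signature terms (e_i^2 = +1): 5^2 = 25
Negative signature terms (e_j^2 = -1): (-4)^2 + 4^2 = 32
v^2 = 25 - 32 = -7


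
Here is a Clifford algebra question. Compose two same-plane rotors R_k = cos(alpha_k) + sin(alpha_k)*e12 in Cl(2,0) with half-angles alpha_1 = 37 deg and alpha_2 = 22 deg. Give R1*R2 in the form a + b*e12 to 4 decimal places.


Same-plane rotors commute and their half-angles add:
R1*R2 = cos(a1 + a2) + sin(a1 + a2)*e12.
a1 + a2 = 37 + 22 = 59 deg
cos(59 deg) = 0.5150
sin(59 deg) = 0.8572
R1*R2 = 0.5150 + 0.8572*e12


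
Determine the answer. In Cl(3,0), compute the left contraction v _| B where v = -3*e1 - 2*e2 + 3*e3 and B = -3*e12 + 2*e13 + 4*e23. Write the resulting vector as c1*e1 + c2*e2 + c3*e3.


Left contraction v _| B = <vB>_1 (grade-1 part of the geometric product vB).
Using e1_|e12 = e2, e2_|e12 = -e1, e1_|e13 = e3, e3_|e13 = -e1, e2_|e23 = e3, e3_|e23 = -e2:
e1 coeff: -v2*b12 - v3*b13 = -(-2)*(-3) - (3)*(2) = -12
e2 coeff: v1*b12 - v3*b23 = (-3)*(-3) - (3)*(4) = -3
e3 coeff: v1*b13 + v2*b23 = (-3)*(2) + (-2)*(4) = -14
v _| B = -12*e1 - 3*e2 - 14*e3


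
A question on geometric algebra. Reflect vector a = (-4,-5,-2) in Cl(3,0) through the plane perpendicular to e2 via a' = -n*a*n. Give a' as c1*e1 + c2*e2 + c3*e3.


Reflection formula: a' = -n*a*n, with n = e2 (unit vector, n^2 = 1).
For reflection through hyperplane perp to e2:
The component along e2 flips sign, others stay.
a = (-4, -5, -2)
a' = (-4, 5, -2)
a' = -4*e1 + 5*e2 - 2*e3


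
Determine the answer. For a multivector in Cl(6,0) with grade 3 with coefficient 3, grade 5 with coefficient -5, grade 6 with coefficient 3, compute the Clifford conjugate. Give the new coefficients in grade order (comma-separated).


Clifford conjugate sign for grade k: (-1)^(k(k+1)/2)
Grade 3: (-1)^(3*4/2) = (-1)^6 = 1, coeff 3 -> 3
Grade 5: (-1)^(5*6/2) = (-1)^15 = -1, coeff -5 -> 5
Grade 6: (-1)^(6*7/2) = (-1)^21 = -1, coeff 3 -> -3
Conjugated coefficients: 3, 5, -3


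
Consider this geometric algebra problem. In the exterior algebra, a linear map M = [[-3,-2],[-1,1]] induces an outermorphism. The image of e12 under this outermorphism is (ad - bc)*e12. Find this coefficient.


The outermorphism of a linear map f sends e1^e2 to f(e1)^f(e2).
f(e1) = -3*e1 - 1*e2
f(e2) = -2*e1 + 1*e2
f(e1) ^ f(e2) = (-3*e1 - 1*e2) ^ (-2*e1 + 1*e2)
= (-3)*1*e12 + (-1)*(-2)*e21
= (-3 - 2)*e12
= -5*e12
Coefficient = -5


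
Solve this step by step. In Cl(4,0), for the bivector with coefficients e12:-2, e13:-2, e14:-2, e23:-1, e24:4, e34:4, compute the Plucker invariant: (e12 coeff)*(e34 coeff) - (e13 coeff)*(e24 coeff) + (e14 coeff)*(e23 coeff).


Plucker relation: af - be + cd
a*f = (-2)*4 = -8
b*e = (-2)*4 = -8
c*d = (-2)*(-1) = 2
af - be + cd = -8 - (-8) + 2
= 2


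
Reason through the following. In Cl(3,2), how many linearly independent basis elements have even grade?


Even subalgebra dimension = 2^(n-1)
n = 3 + 2 = 5
2^(5 - 1) = 2^4 = 16
Verification: sum of C(5,k) for even k = 1 + 10 + 5 = 16
Result = 16


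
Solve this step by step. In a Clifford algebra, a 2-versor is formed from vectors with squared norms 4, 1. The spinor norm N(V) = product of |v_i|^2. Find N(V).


Spinor norm N(V) = |v1|^2 * |v2|^2 * ... * |v2|^2
= 4 * 1
Running product: 4, 4
N(V) = 4


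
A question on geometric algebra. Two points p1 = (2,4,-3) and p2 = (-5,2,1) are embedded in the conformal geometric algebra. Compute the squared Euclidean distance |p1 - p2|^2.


p1 - p2 = (7, 2, -4)
|p1 - p2|^2 = 7^2 + 2^2 + (-4)^2
= 49 + 4 + 16
= 69


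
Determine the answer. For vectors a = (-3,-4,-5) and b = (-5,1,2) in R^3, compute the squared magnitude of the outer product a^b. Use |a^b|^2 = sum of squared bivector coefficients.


a wedge b = (a1*b2 - a2*b1)*e12 + (a1*b3 - a3*b1)*e13 + (a2*b3 - a3*b2)*e23
e12 coeff: (-3)*1 - (-4)*(-5) = -3 - 20 = -23
e13 coeff: (-3)*2 - (-5)*(-5) = -6 - 25 = -31
e23 coeff: (-4)*2 - (-5)*1 = -8 - (-5) = -3
|a wedge b|^2 = (-23)^2 + (-31)^2 + (-3)^2
= 529 + 961 + 9
= 1499


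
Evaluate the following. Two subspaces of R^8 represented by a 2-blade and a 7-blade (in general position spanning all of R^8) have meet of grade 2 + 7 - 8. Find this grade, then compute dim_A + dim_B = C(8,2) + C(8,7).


Meet grade = grade(A) + grade(B) - n
= 2 + 7 - 8 = 1
C(8,2) = 28
C(8,7) = 8
dim_A + dim_B = 28 + 8 = 36


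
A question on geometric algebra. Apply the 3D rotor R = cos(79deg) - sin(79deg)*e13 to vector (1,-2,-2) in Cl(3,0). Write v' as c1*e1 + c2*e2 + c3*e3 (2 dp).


Rotor R = cos(79deg) - sin(79deg)*e13
Rotation angle theta = 2 * 79 = 158 degrees in the e13 plane (e1 -> e3).
The component perpendicular to the plane (e2) is invariant: v'_2 = v2 = -2.00
cos(158deg) = -0.9272, sin(158deg) = 0.3746
v'_1 = v1*cos(theta) - v3*sin(theta) = 1*(-0.9272) - (-2)*0.3746 = -0.18
v'_3 = v1*sin(theta) + v3*cos(theta) = 1*0.3746 + (-2)*(-0.9272) = 2.23
v' = -0.18*e1 - 2.00*e2 + 2.23*e3


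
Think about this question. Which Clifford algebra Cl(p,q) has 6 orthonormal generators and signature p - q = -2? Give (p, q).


We need p + q = 6 and p - q = -2.
Adding: 2p = 6 + (-2) = 4, so p = 2.
Then q = 6 - 2 = 4.
(p, q) = (2, 4)


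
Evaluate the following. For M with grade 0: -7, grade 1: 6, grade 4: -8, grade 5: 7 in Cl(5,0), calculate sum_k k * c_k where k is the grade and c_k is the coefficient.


Grade-weighted sum = sum of grade_k * coefficient_k
0*(-7) = 0
1*6 = 6
4*(-8) = -32
5*7 = 35
Total = 0 + 6 + (-32) + 35 = 9


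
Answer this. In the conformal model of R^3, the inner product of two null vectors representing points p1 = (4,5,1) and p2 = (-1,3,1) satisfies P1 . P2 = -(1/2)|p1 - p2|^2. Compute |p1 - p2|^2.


p1 - p2 = (5, 2, 0)
|p1 - p2|^2 = 5^2 + 2^2 + 0^2
= 25 + 4 + 0
= 29


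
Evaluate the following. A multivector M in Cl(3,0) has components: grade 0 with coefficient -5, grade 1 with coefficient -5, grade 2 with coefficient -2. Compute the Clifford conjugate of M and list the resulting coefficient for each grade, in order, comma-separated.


Clifford conjugate sign for grade k: (-1)^(k(k+1)/2)
Grade 0: (-1)^(0*1/2) = (-1)^0 = 1, coeff -5 -> -5
Grade 1: (-1)^(1*2/2) = (-1)^1 = -1, coeff -5 -> 5
Grade 2: (-1)^(2*3/2) = (-1)^3 = -1, coeff -2 -> 2
Conjugated coefficients: -5, 5, 2


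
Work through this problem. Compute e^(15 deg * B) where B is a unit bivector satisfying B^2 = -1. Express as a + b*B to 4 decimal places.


For a unit bivector B with B^2 = -1, the exponential series gives
e^(theta*B) = cos(theta) + sin(theta)*B (the GA analogue of Euler's formula).
theta = 15 degrees = 0.261799 rad
cos(15 deg) = 0.9659
sin(15 deg) = 0.2588
exp(theta*B) = 0.9659 + 0.2588*B


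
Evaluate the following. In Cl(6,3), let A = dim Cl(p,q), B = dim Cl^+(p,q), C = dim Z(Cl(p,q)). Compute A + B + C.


n = 6 + 3 = 9
Total dim = 2^9 = 512
Even subalgebra dim = 2^8 = 256
n is odd, so center dim = 2
Sum = 512 + 256 + 2 = 770


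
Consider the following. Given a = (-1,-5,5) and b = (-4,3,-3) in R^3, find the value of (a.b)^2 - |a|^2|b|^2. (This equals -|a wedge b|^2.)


a . b = (-1)*(-4) + (-5)*3 + 5*(-3)
= 4 + (-15) + (-15) = -26
|a|^2 = (-1)^2 + (-5)^2 + 5^2 = 51
|b|^2 = (-4)^2 + 3^2 + (-3)^2 = 34
(a.b)^2 = (-26)^2 = 676
|a|^2 * |b|^2 = 51 * 34 = 1734
Result = 676 - 1734 = -1058


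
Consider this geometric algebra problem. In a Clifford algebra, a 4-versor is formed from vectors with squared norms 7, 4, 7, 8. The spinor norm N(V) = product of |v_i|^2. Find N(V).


Spinor norm N(V) = |v1|^2 * |v2|^2 * ... * |v4|^2
= 7 * 4 * 7 * 8
Running product: 7, 28, 196, 1568
N(V) = 1568


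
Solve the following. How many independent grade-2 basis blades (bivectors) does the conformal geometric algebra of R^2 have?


The conformal model of R^2 uses Cl(3,1) with m = 2 + 2 = 4 generators.
Number of grade-2 blades = C(m, 2) = C(4, 2)
= 4*3/2 = 6


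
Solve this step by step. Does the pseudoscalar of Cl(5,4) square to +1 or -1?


The pseudoscalar I = e1...e_n (product of all n generators) of Cl(p,q) satisfies I^2 = (-1)^(q + n(n-1)/2).
p = 5, q = 4, n = p + q = 9
n(n-1)/2 = 9 * 8 / 2 = 36
Exponent = q + n(n-1)/2 = 4 + 36 = 40
I^2 = (-1)^40 = +1


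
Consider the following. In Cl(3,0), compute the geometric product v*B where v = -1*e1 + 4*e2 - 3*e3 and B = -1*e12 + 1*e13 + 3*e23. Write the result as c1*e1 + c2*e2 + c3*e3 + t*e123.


vB has grade-1 (vector) and grade-3 (trivector) parts: vB = (v _| B) + (v ^ B).
Vector part <vB>_1:
  e1: -v2*b12 - v3*b13 = -(4)*(-1) - (-3)*(1) = 7
  e2: v1*b12 - v3*b23 = (-1)*(-1) - (-3)*(3) = 10
  e3: v1*b13 + v2*b23 = (-1)*(1) + (4)*(3) = 11
Trivector part <vB>_3:
  e123: v1*b23 - v2*b13 + v3*b12 = (-1)*(3) - (4)*(1) + (-3)*(-1) = -4
vB = 7*e1 + 10*e2 + 11*e3 - 4*e123


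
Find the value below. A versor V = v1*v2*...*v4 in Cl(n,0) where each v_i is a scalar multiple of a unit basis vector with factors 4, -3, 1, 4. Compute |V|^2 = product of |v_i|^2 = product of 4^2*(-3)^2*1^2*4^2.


Each vector v_i has |v_i|^2 = s_i^2
Squared scales: 4^2 = 16, (-3)^2 = 9, 1^2 = 1, 4^2 = 16
|V|^2 = 16 * 9 * 1 * 16
= 2304


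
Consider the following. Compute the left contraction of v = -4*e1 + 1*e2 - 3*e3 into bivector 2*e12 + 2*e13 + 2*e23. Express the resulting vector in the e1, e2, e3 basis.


Left contraction v _| B = <vB>_1 (grade-1 part of the geometric product vB).
Using e1_|e12 = e2, e2_|e12 = -e1, e1_|e13 = e3, e3_|e13 = -e1, e2_|e23 = e3, e3_|e23 = -e2:
e1 coeff: -v2*b12 - v3*b13 = -(1)*(2) - (-3)*(2) = 4
e2 coeff: v1*b12 - v3*b23 = (-4)*(2) - (-3)*(2) = -2
e3 coeff: v1*b13 + v2*b23 = (-4)*(2) + (1)*(2) = -6
v _| B = 4*e1 - 2*e2 - 6*e3


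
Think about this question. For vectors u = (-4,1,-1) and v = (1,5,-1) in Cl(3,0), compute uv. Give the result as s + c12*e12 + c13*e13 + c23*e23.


In Cl(3,0): e_i^2 = 1, e_ie_j = -e_je_i for i != j.
Scalar part = u . v = (-4)*1 + 1*5 + (-1)*(-1)
= -4 + 5 + 1 = 2
e12 coeff = (-4)*5 - 1*1 = -20 - 1 = -21
e13 coeff = (-4)*(-1) - (-1)*1 = 4 - (-1) = 5
e23 coeff = 1*(-1) - (-1)*5 = -1 - (-5) = 4
uv = 2 - 21*e12 + 5*e13 + 4*e23


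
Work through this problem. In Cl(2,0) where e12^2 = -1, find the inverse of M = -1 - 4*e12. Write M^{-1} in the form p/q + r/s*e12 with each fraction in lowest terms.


M = -1 - 4*e12, where e12^2 = -1.
Since M commutes with its reverse ~M = a - b*e12, M * ~M = a^2 - b^2*e12^2 = a^2 + b^2.
So M^{-1} = ~M / (a^2 + b^2) = (a - b*e12)/(a^2 + b^2).
a^2 + b^2 = 1 + 16 = 17
Scalar part = -1/17 = -1/17
Bivector coeff = 4/17 = 4/17
M^{-1} = -1/17 + 4/17*e12


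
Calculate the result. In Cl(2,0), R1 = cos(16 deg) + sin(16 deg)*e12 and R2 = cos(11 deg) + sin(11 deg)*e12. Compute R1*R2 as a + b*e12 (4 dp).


Same-plane rotors commute and their half-angles add:
R1*R2 = cos(a1 + a2) + sin(a1 + a2)*e12.
a1 + a2 = 16 + 11 = 27 deg
cos(27 deg) = 0.8910
sin(27 deg) = 0.4540
R1*R2 = 0.8910 + 0.4540*e12


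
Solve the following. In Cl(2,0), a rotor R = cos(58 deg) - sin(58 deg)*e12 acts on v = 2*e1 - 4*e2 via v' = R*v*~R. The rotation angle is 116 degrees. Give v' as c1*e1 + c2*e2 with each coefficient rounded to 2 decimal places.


Rotor R = cos(58deg) - sin(58deg)*e12
Rotation angle theta = 2 * 58 = 116 degrees
v' = R*v*~R rotates v by theta.
cos(116deg) = -0.4384, sin(116deg) = 0.8988
v'_1 = 2*cos(116deg) - (-4)*sin(116deg)
= 2*(-0.4384) - (-4)*0.8988
= 2.72
v'_2 = 2*sin(116deg) + (-4)*cos(116deg)
= 2*0.8988 + (-4)*(-0.4384)
= 3.55
v' = 2.72*e1 + 3.55*e2


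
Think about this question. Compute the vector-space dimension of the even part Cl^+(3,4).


Even subalgebra dimension = 2^(n-1)
n = 3 + 4 = 7
2^(7 - 1) = 2^6 = 64
Verification: sum of C(7,k) for even k = 1 + 21 + 35 + 7 = 64
Result = 64


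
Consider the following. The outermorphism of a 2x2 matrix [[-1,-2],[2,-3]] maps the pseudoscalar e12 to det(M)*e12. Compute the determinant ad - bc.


The outermorphism of a linear map f sends e1^e2 to f(e1)^f(e2).
f(e1) = -1*e1 + 2*e2
f(e2) = -2*e1 - 3*e2
f(e1) ^ f(e2) = (-1*e1 + 2*e2) ^ (-2*e1 - 3*e2)
= (-1)*(-3)*e12 + 2*(-2)*e21
= (3 - (-4))*e12
= 7*e12
Coefficient = 7


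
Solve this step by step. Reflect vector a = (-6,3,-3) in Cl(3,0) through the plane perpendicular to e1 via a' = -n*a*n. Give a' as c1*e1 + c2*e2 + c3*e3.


Reflection formula: a' = -n*a*n, with n = e1 (unit vector, n^2 = 1).
For reflection through hyperplane perp to e1:
The component along e1 flips sign, others stay.
a = (-6, 3, -3)
a' = (6, 3, -3)
a' = 6*e1 + 3*e2 - 3*e3


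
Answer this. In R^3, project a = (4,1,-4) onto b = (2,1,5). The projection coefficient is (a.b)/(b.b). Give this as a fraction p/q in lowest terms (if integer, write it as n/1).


Projection coefficient = (a . b) / (b . b)
a . b = 4*2 + 1*1 + (-4)*5
= 8 + 1 + (-20) = -11
b . b = 2^2 + 1^2 + 5^2
= 4 + 1 + 25 = 30
Coefficient = -11/30
In lowest terms: -11/30


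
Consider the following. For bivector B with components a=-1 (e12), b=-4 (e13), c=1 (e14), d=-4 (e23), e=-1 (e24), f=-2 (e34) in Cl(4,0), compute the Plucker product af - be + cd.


Plucker relation: af - be + cd
a*f = (-1)*(-2) = 2
b*e = (-4)*(-1) = 4
c*d = 1*(-4) = -4
af - be + cd = 2 - 4 + (-4)
= -6


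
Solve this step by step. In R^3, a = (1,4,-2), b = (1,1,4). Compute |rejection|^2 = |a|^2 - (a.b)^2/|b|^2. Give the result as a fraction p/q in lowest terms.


|a|^2 = 1^2 + 4^2 + (-2)^2 = 21
|b|^2 = 1^2 + 1^2 + 4^2 = 18
a . b = 1*1 + 4*1 + (-2)*4 = -3
(a.b)^2 = (-3)^2 = 9
|rej|^2 = 21 - 9/18
= (378 - 9)/18
= 369/18
In lowest terms: 41/2


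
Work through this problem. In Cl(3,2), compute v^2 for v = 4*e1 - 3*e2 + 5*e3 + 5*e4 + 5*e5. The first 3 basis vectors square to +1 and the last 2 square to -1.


v^2 = sum of c_i^2 * e_i^2
Positive signature terms (e_i^2 = +1): 4^2 + (-3)^2 + 5^2 = 50
Negative signature terms (e_j^2 = -1): 5^2 + 5^2 = 50
v^2 = 50 - 50 = 0


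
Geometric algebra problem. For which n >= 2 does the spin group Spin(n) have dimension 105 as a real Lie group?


dim Spin(n) = dim so(n) = n(n-1)/2.
Solve n(n-1)/2 = 105, i.e. n^2 - n - 210 = 0.
Discriminant = 1 + 8*105 = 841
n = (1 + sqrt(841))/2 = (1 + 29)/2 = 15


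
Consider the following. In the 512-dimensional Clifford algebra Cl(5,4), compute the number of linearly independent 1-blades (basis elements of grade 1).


Number of grade-k basis blades in Cl(p,q) with n = p + q is C(n, k).
n = 5 + 4 = 9
C(9, 1) = 9! / (1! * 8!)
= 362880 / (1 * 40320)
= 9


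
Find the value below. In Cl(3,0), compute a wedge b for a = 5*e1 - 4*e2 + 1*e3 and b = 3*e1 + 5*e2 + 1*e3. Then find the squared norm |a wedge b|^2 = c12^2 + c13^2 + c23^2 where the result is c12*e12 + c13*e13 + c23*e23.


a wedge b = (a1*b2 - a2*b1)*e12 + (a1*b3 - a3*b1)*e13 + (a2*b3 - a3*b2)*e23
e12 coeff: 5*5 - (-4)*3 = 25 - (-12) = 37
e13 coeff: 5*1 - 1*3 = 5 - 3 = 2
e23 coeff: (-4)*1 - 1*5 = -4 - 5 = -9
|a wedge b|^2 = 37^2 + 2^2 + (-9)^2
= 1369 + 4 + 81
= 1454


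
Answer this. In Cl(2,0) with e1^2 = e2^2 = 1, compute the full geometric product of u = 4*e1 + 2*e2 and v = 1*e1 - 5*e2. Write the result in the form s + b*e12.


Expand: (4*e1 + 2*e2)(1*e1 - 5*e2)
= 4*1*e1e1 + 4*(-5)*e1e2 + 2*1*e2e1 + 2*(-5)*e2e2
Using e1^2 = e2^2 = 1, e2e1 = -e1e2:
Scalar part s = 4*1 + 2*(-5) = 4 + (-10) = -6
Bivector part b = 4*(-5) - 2*1 = -20 - 2 = -22
uv = -6 - 22*e12


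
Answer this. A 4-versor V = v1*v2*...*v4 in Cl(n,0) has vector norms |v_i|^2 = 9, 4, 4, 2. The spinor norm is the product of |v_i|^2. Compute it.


Spinor norm N(V) = |v1|^2 * |v2|^2 * ... * |v4|^2
= 9 * 4 * 4 * 2
Running product: 9, 36, 144, 288
N(V) = 288


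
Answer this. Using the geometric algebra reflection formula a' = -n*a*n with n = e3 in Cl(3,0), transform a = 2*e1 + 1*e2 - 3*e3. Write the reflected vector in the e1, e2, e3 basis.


Reflection formula: a' = -n*a*n, with n = e3 (unit vector, n^2 = 1).
For reflection through hyperplane perp to e3:
The component along e3 flips sign, others stay.
a = (2, 1, -3)
a' = (2, 1, 3)
a' = 2*e1 + 1*e2 + 3*e3


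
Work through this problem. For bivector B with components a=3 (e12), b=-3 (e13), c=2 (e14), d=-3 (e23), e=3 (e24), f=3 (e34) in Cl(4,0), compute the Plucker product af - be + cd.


Plucker relation: af - be + cd
a*f = 3*3 = 9
b*e = (-3)*3 = -9
c*d = 2*(-3) = -6
af - be + cd = 9 - (-9) + (-6)
= 12


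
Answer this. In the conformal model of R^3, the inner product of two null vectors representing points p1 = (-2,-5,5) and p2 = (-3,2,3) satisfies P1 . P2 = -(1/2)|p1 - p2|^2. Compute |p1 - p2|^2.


p1 - p2 = (1, -7, 2)
|p1 - p2|^2 = 1^2 + (-7)^2 + 2^2
= 1 + 49 + 4
= 54


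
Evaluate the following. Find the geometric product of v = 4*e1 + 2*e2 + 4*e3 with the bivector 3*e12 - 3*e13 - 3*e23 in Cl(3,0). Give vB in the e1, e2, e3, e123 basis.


vB has grade-1 (vector) and grade-3 (trivector) parts: vB = (v _| B) + (v ^ B).
Vector part <vB>_1:
  e1: -v2*b12 - v3*b13 = -(2)*(3) - (4)*(-3) = 6
  e2: v1*b12 - v3*b23 = (4)*(3) - (4)*(-3) = 24
  e3: v1*b13 + v2*b23 = (4)*(-3) + (2)*(-3) = -18
Trivector part <vB>_3:
  e123: v1*b23 - v2*b13 + v3*b12 = (4)*(-3) - (2)*(-3) + (4)*(3) = 6
vB = 6*e1 + 24*e2 - 18*e3 + 6*e123


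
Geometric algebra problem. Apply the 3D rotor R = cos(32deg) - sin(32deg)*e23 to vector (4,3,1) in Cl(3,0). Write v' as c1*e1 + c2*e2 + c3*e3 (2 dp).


Rotor R = cos(32deg) - sin(32deg)*e23
Rotation angle theta = 2 * 32 = 64 degrees in the e23 plane (e2 -> e3).
The component perpendicular to the plane (e1) is invariant: v'_1 = v1 = 4.00
cos(64deg) = 0.4384, sin(64deg) = 0.8988
v'_2 = v2*cos(theta) - v3*sin(theta) = 3*0.4384 - 1*0.8988 = 0.42
v'_3 = v2*sin(theta) + v3*cos(theta) = 3*0.8988 + 1*0.4384 = 3.13
v' = 4.00*e1 + 0.42*e2 + 3.13*e3


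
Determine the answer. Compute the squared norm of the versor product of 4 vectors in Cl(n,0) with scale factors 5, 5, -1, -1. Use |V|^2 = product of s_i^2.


Each vector v_i has |v_i|^2 = s_i^2
Squared scales: 5^2 = 25, 5^2 = 25, (-1)^2 = 1, (-1)^2 = 1
|V|^2 = 25 * 25 * 1 * 1
= 625


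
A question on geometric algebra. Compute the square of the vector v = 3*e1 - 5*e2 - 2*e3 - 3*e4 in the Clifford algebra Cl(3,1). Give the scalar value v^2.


v^2 = sum of c_i^2 * e_i^2
Positive signature terms (e_i^2 = +1): 3^2 + (-5)^2 + (-2)^2 = 38
Negative signature terms (e_j^2 = -1): (-3)^2 = 9
v^2 = 38 - 9 = 29


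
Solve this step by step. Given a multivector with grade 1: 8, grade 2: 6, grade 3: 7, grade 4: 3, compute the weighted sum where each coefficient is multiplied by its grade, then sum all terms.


Grade-weighted sum = sum of grade_k * coefficient_k
1*8 = 8
2*6 = 12
3*7 = 21
4*3 = 12
Total = 8 + 12 + 21 + 12 = 53


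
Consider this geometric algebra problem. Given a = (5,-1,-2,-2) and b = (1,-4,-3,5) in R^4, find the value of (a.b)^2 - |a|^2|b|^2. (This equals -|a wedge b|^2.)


a . b = 5*1 + (-1)*(-4) + (-2)*(-3) + (-2)*5
= 5 + 4 + 6 + (-10) = 5
|a|^2 = 5^2 + (-1)^2 + (-2)^2 + (-2)^2 = 34
|b|^2 = 1^2 + (-4)^2 + (-3)^2 + 5^2 = 51
(a.b)^2 = 5^2 = 25
|a|^2 * |b|^2 = 34 * 51 = 1734
Result = 25 - 1734 = -1709


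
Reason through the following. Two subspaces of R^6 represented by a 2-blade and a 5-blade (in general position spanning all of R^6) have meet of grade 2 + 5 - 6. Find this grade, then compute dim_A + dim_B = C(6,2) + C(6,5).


Meet grade = grade(A) + grade(B) - n
= 2 + 5 - 6 = 1
C(6,2) = 15
C(6,5) = 6
dim_A + dim_B = 15 + 6 = 21


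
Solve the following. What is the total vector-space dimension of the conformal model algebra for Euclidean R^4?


The conformal model of R^4 uses Cl(5,1): the 4 Euclidean generators plus two extra orthogonal generators e+ (e+^2 = +1) and e- (e-^2 = -1), from which the null vectors e0, einf are built.
Number of generators m = 4 + 2 = 6.
dim Cl(p,q) = 2^m = 2^6 = 64


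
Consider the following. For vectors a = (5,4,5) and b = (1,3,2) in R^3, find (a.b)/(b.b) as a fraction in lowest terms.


Projection coefficient = (a . b) / (b . b)
a . b = 5*1 + 4*3 + 5*2
= 5 + 12 + 10 = 27
b . b = 1^2 + 3^2 + 2^2
= 1 + 9 + 4 = 14
Coefficient = 27/14
In lowest terms: 27/14


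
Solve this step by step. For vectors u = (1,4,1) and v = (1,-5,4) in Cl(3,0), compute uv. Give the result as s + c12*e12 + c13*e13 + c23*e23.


In Cl(3,0): e_i^2 = 1, e_ie_j = -e_je_i for i != j.
Scalar part = u . v = 1*1 + 4*(-5) + 1*4
= 1 + (-20) + 4 = -15
e12 coeff = 1*(-5) - 4*1 = -5 - 4 = -9
e13 coeff = 1*4 - 1*1 = 4 - 1 = 3
e23 coeff = 4*4 - 1*(-5) = 16 - (-5) = 21
uv = -15 - 9*e12 + 3*e13 + 21*e23


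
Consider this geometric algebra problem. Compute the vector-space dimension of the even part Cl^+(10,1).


Even subalgebra dimension = 2^(n-1)
n = 10 + 1 = 11
2^(11 - 1) = 2^10 = 1024
Verification: sum of C(11,k) for even k = 1 + 55 + 330 + 462 + 165 + 11 = 1024
Result = 1024


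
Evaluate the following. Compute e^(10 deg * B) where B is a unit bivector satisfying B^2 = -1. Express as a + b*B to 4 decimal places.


For a unit bivector B with B^2 = -1, the exponential series gives
e^(theta*B) = cos(theta) + sin(theta)*B (the GA analogue of Euler's formula).
theta = 10 degrees = 0.174533 rad
cos(10 deg) = 0.9848
sin(10 deg) = 0.1736
exp(theta*B) = 0.9848 + 0.1736*B


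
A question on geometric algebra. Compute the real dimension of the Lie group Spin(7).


Spin(n) double-covers SO(n); both have Lie algebra so(n) of dimension n(n-1)/2.
n = 7
n(n-1) = 7 * 6 = 42
dim Spin(7) = 42/2 = 21


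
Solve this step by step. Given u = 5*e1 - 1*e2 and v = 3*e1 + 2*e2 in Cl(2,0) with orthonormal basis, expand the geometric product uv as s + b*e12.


Expand: (5*e1 - 1*e2)(3*e1 + 2*e2)
= 5*3*e1e1 + 5*2*e1e2 + (-1)*3*e2e1 + (-1)*2*e2e2
Using e1^2 = e2^2 = 1, e2e1 = -e1e2:
Scalar part s = 5*3 + (-1)*2 = 15 + (-2) = 13
Bivector part b = 5*2 - (-1)*3 = 10 - (-3) = 13
uv = 13 + 13*e12


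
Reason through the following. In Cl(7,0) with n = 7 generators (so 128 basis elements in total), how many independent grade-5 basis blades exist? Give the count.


Number of grade-k basis blades in Cl(p,q) with n = p + q is C(n, k).
n = 7 + 0 = 7
C(7, 5) = 7! / (5! * 2!)
= 5040 / (120 * 2)
= 21


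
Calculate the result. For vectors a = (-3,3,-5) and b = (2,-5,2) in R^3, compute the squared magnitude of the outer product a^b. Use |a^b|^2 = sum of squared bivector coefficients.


a wedge b = (a1*b2 - a2*b1)*e12 + (a1*b3 - a3*b1)*e13 + (a2*b3 - a3*b2)*e23
e12 coeff: (-3)*(-5) - 3*2 = 15 - 6 = 9
e13 coeff: (-3)*2 - (-5)*2 = -6 - (-10) = 4
e23 coeff: 3*2 - (-5)*(-5) = 6 - 25 = -19
|a wedge b|^2 = 9^2 + 4^2 + (-19)^2
= 81 + 16 + 361
= 458
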